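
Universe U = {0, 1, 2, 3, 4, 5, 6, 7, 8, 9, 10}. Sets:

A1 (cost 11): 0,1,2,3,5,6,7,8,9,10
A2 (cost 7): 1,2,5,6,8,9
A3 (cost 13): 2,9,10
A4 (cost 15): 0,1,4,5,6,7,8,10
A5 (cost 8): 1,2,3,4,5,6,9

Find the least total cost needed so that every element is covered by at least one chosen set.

A1, A5 cover every element at cost 11 + 8 = 19.
Any cover uses at least 2 sets; among all covering selections none totals below 19.

19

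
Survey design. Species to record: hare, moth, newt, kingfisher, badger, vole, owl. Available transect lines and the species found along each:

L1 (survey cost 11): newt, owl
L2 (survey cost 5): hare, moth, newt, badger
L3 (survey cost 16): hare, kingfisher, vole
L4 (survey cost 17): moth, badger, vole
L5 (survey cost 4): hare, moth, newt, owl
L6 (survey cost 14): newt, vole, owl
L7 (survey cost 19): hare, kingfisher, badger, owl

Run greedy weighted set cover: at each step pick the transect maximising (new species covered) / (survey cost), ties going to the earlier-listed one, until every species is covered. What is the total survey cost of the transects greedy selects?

25

Pick 1: L5 adds 4 new (hare, moth, newt, owl) at survey cost 4 (ratio 4/4).
Pick 2: L2 adds 1 new (badger) at survey cost 5 (ratio 1/5).
Pick 3: L3 adds 2 new (kingfisher, vole) at survey cost 16 (ratio 2/16).
Greedy total survey cost: 4 + 5 + 16 = 25.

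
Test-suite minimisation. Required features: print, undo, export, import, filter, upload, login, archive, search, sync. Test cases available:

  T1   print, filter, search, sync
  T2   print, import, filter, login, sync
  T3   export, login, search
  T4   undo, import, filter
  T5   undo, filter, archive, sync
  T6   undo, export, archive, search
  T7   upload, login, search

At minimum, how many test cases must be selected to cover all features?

T2, T6, T7 together cover {print, undo, export, import, filter, upload, login, archive, search, sync} — every feature.
No 2 of the 7 test cases cover everything (all 21 pairs fall short), so 3 is minimum.

3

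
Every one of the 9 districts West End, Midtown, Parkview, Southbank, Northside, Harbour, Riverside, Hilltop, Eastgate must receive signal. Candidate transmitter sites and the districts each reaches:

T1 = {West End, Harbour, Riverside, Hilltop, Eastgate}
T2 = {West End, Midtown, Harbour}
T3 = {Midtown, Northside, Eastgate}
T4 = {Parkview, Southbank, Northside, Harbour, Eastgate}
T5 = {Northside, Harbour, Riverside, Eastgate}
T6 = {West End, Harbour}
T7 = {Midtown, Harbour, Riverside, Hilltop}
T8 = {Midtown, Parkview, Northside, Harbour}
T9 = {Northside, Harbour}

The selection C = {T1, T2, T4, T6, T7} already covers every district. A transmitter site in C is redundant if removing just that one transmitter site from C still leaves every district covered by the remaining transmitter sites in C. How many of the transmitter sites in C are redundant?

Drop T1: the rest still cover every district — redundant.
Drop T2: the rest still cover every district — redundant.
Drop T4: Parkview, Southbank, Northside uncovered — not redundant.
Drop T6: the rest still cover every district — redundant.
Drop T7: the rest still cover every district — redundant.
4 redundant: T1, T2, T6, T7.

4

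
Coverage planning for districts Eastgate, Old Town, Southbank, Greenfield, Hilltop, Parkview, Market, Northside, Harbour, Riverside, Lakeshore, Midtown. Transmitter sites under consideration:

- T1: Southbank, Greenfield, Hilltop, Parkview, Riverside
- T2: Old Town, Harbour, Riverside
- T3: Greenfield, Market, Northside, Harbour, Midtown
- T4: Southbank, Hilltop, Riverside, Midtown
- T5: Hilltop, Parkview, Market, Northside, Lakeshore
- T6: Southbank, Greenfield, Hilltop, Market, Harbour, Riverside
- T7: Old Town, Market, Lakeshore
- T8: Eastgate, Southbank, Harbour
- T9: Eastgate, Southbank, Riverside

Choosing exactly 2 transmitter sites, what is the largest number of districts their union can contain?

Choosing T1, T3 covers {Southbank, Greenfield, Hilltop, Parkview, Market, Northside, Harbour, Riverside, Midtown} — 9 districts.
No choice of 2 transmitter sites does better; here Eastgate, Old Town, Lakeshore are left uncovered.

9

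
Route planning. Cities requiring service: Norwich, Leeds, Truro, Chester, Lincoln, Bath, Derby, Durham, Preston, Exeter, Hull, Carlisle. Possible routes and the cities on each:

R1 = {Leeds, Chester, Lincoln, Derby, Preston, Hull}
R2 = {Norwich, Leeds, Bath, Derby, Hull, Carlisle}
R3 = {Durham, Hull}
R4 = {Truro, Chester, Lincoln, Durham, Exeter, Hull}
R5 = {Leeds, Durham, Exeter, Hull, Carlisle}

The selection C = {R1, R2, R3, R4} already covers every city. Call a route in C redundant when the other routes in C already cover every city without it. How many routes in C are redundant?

Drop R1: Preston uncovered — not redundant.
Drop R2: Norwich, Bath, Carlisle uncovered — not redundant.
Drop R3: the rest still cover every city — redundant.
Drop R4: Truro, Exeter uncovered — not redundant.
1 redundant: R3.

1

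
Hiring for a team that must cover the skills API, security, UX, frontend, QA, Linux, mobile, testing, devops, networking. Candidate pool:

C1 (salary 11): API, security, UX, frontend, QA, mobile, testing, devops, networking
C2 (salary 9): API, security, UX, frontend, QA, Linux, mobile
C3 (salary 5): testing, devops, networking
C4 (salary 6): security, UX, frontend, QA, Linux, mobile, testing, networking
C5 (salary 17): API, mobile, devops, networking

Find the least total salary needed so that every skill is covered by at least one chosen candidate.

14

C2, C3 cover every skill at salary 9 + 5 = 14.
Any cover uses at least 2 candidates; among all covering selections none totals below 14.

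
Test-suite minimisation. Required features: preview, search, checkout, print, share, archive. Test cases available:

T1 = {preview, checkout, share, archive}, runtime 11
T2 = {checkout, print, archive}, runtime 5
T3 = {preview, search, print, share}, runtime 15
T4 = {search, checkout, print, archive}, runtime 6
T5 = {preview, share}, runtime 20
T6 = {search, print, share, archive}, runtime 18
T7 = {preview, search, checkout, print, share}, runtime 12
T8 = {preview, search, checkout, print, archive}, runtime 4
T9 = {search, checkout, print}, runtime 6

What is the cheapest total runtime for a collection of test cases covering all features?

T1, T8 cover every feature at runtime 11 + 4 = 15.
Any cover uses at least 2 test cases; among all covering selections none totals below 15.

15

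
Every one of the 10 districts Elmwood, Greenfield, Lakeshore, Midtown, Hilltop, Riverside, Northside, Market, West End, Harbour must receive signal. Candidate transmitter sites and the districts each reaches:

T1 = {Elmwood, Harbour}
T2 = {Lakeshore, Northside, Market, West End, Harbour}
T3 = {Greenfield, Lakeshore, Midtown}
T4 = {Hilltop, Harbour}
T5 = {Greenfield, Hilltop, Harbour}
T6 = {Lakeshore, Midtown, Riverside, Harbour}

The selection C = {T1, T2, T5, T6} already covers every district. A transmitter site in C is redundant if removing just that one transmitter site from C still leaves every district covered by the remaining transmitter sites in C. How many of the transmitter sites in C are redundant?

0

Drop T1: Elmwood uncovered — not redundant.
Drop T2: Northside, Market, West End uncovered — not redundant.
Drop T5: Greenfield, Hilltop uncovered — not redundant.
Drop T6: Midtown, Riverside uncovered — not redundant.
None of the transmitter sites in C is redundant.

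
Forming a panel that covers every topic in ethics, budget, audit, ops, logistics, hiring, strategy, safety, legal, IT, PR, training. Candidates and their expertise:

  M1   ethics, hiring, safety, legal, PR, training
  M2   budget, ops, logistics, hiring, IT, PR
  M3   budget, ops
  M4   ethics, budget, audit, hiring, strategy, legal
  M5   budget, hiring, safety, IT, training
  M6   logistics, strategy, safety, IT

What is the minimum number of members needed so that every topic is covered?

3

M1, M2, M4 together cover {ethics, budget, audit, ops, logistics, hiring, strategy, safety, legal, IT, PR, training} — every topic.
No 2 of the 6 members cover everything (all 15 pairs fall short), so 3 is minimum.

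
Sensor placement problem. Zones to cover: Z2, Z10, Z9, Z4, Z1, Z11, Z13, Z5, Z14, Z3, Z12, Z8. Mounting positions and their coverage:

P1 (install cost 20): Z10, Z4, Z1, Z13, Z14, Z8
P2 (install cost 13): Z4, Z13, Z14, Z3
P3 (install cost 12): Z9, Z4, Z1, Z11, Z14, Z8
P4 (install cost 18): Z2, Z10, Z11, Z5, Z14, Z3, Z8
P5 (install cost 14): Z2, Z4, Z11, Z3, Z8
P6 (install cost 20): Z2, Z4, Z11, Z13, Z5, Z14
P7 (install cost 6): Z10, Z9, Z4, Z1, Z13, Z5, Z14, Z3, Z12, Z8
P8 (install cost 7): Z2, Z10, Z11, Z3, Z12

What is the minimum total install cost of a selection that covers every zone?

P7, P8 cover every zone at install cost 6 + 7 = 13.
Any cover uses at least 2 sensor positions; among all covering selections none totals below 13.

13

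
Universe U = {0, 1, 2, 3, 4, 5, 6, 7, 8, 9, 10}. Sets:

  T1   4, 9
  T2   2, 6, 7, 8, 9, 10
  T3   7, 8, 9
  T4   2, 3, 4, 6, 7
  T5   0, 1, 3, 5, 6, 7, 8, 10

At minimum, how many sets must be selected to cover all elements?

T1, T2, T5 together cover {0, 1, 2, 3, 4, 5, 6, 7, 8, 9, 10} — every element.
No 2 of the 5 sets cover everything (all 10 pairs fall short), so 3 is minimum.

3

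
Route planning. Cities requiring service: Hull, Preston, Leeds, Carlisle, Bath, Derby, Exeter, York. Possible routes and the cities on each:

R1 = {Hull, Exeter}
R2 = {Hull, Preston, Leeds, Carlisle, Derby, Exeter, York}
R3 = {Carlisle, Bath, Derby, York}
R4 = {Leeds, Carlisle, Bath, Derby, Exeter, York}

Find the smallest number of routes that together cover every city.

R2, R3 together cover {Hull, Preston, Leeds, Carlisle, Bath, Derby, Exeter, York} — every city.
No single route contains all 8 cities, so 2 is optimal.

2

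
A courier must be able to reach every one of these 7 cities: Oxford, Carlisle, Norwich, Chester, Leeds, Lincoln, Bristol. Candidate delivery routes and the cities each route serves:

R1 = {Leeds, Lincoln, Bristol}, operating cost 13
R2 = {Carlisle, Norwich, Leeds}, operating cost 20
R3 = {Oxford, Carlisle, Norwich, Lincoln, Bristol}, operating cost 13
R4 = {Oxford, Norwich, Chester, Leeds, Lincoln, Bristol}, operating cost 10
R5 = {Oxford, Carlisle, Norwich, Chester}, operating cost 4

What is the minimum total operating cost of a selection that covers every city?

R4, R5 cover every city at operating cost 10 + 4 = 14.
Any cover uses at least 2 routes; among all covering selections none totals below 14.

14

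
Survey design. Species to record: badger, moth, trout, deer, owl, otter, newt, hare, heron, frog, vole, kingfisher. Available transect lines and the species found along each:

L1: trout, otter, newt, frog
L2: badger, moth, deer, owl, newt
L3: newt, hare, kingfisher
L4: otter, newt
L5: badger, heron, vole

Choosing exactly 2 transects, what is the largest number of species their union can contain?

8

Choosing L1, L2 covers {badger, moth, trout, deer, owl, otter, newt, frog} — 8 species.
No choice of 2 transects does better; here hare, heron, vole, kingfisher are left uncovered.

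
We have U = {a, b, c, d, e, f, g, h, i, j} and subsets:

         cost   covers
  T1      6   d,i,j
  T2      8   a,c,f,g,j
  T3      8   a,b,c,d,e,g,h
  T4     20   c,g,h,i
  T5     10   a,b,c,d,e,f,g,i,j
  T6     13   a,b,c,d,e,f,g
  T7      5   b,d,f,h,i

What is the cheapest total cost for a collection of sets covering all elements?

15

T5, T7 cover every element at cost 10 + 5 = 15.
Any cover uses at least 2 sets; among all covering selections none totals below 15.
Greedy by coverage-per-cost would pick T7, T2, T3 for 21 — worse than the optimum 15.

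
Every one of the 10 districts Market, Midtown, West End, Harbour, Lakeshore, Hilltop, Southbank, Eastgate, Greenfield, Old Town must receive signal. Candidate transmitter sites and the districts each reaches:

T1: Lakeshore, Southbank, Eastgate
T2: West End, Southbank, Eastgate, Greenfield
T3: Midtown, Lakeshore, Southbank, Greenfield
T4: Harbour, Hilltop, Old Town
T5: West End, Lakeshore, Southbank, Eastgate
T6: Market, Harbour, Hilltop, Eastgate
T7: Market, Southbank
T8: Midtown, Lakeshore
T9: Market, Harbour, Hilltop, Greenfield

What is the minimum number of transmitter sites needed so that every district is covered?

4

T2, T3, T4, T6 together cover {Market, Midtown, West End, Harbour, Lakeshore, Hilltop, Southbank, Eastgate, Greenfield, Old Town} — every district.
No 3 of the 9 transmitter sites cover everything (all 84 triples fall short), so 4 is minimum.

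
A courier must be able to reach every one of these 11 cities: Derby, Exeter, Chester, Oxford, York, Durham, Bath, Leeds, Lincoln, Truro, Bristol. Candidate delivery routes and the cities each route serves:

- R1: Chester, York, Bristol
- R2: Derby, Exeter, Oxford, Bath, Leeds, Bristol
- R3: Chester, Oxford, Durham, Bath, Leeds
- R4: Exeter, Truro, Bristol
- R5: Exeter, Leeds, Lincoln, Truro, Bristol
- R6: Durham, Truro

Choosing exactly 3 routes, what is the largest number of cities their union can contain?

10

Choosing R1, R2, R5 covers {Derby, Exeter, Chester, Oxford, York, Bath, Leeds, Lincoln, Truro, Bristol} — 10 cities.
No choice of 3 routes does better; here Durham is left uncovered.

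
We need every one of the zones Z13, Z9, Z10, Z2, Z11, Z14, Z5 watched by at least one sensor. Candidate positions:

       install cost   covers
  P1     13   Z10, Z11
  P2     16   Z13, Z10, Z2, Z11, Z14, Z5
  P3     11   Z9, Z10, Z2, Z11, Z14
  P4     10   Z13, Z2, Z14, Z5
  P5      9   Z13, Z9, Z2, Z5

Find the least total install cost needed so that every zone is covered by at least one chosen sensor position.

P3, P5 cover every zone at install cost 11 + 9 = 20.
Any cover uses at least 2 sensor positions; among all covering selections none totals below 20.

20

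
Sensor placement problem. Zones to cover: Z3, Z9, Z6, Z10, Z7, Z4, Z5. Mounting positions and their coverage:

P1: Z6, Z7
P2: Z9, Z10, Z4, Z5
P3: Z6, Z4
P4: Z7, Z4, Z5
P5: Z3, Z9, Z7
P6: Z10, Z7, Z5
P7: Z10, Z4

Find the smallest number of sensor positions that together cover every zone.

P1, P2, P5 together cover {Z3, Z9, Z6, Z10, Z7, Z4, Z5} — every zone.
No 2 of the 7 sensor positions cover everything (all 21 pairs fall short), so 3 is minimum.

3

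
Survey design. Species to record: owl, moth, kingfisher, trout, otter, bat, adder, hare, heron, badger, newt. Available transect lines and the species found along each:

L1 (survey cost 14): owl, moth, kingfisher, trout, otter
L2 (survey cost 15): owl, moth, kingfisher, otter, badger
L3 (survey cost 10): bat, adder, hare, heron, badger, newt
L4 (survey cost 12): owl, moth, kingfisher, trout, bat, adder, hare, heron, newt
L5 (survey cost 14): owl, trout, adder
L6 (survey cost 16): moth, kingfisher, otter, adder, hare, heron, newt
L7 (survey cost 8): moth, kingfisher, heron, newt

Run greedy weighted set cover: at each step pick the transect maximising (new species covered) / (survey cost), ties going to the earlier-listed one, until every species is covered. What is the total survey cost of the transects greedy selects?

Pick 1: L4 adds 9 new (owl, moth, kingfisher, trout, bat, adder, hare, heron, newt) at survey cost 12 (ratio 9/12).
Pick 2: L2 adds 2 new (otter, badger) at survey cost 15 (ratio 2/15).
Greedy total survey cost: 12 + 15 = 27. (The true optimum is 24, so greedy overshoots here.)

27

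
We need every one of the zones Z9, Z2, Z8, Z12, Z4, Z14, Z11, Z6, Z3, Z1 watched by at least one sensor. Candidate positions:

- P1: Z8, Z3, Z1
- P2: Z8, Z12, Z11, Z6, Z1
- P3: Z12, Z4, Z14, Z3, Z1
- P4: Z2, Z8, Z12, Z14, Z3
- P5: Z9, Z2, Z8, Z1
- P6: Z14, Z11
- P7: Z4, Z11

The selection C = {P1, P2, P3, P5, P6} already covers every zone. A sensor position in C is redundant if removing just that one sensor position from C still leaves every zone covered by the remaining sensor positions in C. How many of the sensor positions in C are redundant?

Drop P1: the rest still cover every zone — redundant.
Drop P2: Z6 uncovered — not redundant.
Drop P3: Z4 uncovered — not redundant.
Drop P5: Z9, Z2 uncovered — not redundant.
Drop P6: the rest still cover every zone — redundant.
2 redundant: P1, P6.

2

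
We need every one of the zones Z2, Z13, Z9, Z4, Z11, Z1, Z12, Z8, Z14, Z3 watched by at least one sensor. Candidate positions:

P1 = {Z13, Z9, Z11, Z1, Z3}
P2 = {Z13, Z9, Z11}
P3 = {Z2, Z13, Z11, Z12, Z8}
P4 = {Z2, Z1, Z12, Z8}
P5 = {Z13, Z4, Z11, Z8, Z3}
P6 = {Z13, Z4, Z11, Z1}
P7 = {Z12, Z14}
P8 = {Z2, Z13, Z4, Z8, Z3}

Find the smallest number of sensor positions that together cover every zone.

P1, P7, P8 together cover {Z2, Z13, Z9, Z4, Z11, Z1, Z12, Z8, Z14, Z3} — every zone.
No 2 of the 8 sensor positions cover everything (all 28 pairs fall short), so 3 is minimum.
Greedy (largest uncovered first) would take P1, P3, P5, P7 — 4 sensor positions — but 3 suffice.

3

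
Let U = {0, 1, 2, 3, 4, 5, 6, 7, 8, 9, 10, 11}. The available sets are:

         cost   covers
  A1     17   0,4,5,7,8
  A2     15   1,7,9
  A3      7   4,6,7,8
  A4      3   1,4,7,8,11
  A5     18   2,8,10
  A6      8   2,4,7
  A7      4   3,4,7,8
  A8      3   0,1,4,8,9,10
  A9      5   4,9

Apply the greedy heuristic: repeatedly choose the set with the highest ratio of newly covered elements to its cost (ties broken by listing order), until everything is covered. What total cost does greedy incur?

42

Pick 1: A8 adds 6 new (0, 1, 4, 8, 9, 10) at cost 3 (ratio 6/3).
Pick 2: A4 adds 2 new (7, 11) at cost 3 (ratio 2/3).
Pick 3: A7 adds 1 new (3) at cost 4 (ratio 1/4).
Pick 4: A3 adds 1 new (6) at cost 7 (ratio 1/7).
Pick 5: A6 adds 1 new (2) at cost 8 (ratio 1/8).
Pick 6: A1 adds 1 new (5) at cost 17 (ratio 1/17).
Greedy total cost: 3 + 3 + 4 + 7 + 8 + 17 = 42.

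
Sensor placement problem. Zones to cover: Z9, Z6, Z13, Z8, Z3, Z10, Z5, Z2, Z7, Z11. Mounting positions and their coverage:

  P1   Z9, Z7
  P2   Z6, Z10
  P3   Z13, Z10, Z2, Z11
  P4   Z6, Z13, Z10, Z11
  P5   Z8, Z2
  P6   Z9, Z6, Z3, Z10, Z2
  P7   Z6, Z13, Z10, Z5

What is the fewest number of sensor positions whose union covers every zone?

P1, P3, P5, P6, P7 together cover {Z9, Z6, Z13, Z8, Z3, Z10, Z5, Z2, Z7, Z11} — every zone.
No 4 of the 7 sensor positions cover everything (all 35 size-4 selections fall short), so 5 is minimum.

5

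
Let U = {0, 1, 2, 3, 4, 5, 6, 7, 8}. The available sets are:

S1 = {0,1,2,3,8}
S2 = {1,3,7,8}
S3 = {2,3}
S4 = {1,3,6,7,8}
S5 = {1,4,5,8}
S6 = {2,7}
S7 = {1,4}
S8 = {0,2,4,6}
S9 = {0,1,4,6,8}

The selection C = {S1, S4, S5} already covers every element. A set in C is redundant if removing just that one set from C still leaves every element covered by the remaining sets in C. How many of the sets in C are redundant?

Drop S1: 0, 2 uncovered — not redundant.
Drop S4: 6, 7 uncovered — not redundant.
Drop S5: 4, 5 uncovered — not redundant.
None of the sets in C is redundant.

0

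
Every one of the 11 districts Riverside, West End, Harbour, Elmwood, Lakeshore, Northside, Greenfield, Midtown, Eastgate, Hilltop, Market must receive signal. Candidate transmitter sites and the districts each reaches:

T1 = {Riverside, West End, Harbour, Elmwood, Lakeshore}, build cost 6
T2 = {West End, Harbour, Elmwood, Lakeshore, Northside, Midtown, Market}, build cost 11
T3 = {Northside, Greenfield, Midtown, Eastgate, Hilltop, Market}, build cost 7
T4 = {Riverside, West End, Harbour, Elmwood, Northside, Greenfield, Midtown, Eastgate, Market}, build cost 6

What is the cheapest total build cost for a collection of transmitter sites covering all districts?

13

T1, T3 cover every district at build cost 6 + 7 = 13.
Any cover uses at least 2 transmitter sites; among all covering selections none totals below 13.
Greedy by coverage-per-build cost would pick T4, T1, T3 for 19 — worse than the optimum 13.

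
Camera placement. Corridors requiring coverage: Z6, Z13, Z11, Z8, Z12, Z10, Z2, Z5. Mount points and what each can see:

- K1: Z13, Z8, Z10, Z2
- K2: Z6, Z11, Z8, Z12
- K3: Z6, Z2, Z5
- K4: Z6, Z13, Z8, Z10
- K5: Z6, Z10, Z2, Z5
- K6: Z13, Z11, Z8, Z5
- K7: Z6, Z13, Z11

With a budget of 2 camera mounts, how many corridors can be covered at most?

Choosing K1, K2 covers {Z6, Z13, Z11, Z8, Z12, Z10, Z2} — 7 corridors.
No choice of 2 camera mounts does better; here Z5 is left uncovered.

7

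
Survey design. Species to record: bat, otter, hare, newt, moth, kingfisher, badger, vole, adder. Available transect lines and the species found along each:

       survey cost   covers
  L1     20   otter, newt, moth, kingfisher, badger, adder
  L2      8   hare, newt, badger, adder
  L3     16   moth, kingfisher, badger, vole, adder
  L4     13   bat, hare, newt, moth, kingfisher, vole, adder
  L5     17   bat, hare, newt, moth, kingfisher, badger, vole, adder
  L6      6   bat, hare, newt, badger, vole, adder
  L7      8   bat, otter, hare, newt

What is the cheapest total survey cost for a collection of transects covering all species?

L3, L7 cover every species at survey cost 16 + 8 = 24.
Any cover uses at least 2 transects; among all covering selections none totals below 24.

24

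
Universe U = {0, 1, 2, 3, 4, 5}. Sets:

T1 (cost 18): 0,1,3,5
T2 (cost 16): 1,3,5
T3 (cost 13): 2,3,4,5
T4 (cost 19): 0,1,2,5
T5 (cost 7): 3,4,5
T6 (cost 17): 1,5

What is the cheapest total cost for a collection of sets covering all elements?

26

T4, T5 cover every element at cost 19 + 7 = 26.
Any cover uses at least 2 sets; among all covering selections none totals below 26.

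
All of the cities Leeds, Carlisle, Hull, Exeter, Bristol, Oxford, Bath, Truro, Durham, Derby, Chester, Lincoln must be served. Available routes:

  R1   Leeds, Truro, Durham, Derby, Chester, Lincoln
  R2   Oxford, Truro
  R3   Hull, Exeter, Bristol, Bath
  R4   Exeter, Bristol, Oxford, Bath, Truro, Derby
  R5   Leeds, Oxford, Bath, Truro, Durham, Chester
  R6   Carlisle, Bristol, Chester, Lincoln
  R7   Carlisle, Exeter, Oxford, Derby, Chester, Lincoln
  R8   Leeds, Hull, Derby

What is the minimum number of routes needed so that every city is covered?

R1, R3, R7 together cover {Leeds, Carlisle, Hull, Exeter, Bristol, Oxford, Bath, Truro, Durham, Derby, Chester, Lincoln} — every city.
No 2 of the 8 routes cover everything (all 28 pairs fall short), so 3 is minimum.

3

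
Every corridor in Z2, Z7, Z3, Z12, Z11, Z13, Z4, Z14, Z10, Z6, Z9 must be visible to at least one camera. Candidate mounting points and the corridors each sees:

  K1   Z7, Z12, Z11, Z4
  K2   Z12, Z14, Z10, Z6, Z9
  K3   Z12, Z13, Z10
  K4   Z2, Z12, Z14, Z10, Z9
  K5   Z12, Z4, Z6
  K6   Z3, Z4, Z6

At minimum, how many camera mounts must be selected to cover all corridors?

4

K1, K3, K4, K6 together cover {Z2, Z7, Z3, Z12, Z11, Z13, Z4, Z14, Z10, Z6, Z9} — every corridor.
No 3 of the 6 camera mounts cover everything (all 20 triples fall short), so 4 is minimum.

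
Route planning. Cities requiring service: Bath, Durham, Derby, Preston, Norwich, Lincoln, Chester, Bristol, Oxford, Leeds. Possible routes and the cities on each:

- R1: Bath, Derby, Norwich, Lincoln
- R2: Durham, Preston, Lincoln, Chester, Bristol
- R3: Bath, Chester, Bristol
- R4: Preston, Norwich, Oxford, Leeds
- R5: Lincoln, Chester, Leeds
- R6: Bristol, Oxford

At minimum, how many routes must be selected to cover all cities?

3

R1, R2, R4 together cover {Bath, Durham, Derby, Preston, Norwich, Lincoln, Chester, Bristol, Oxford, Leeds} — every city.
No 2 of the 6 routes cover everything (all 15 pairs fall short), so 3 is minimum.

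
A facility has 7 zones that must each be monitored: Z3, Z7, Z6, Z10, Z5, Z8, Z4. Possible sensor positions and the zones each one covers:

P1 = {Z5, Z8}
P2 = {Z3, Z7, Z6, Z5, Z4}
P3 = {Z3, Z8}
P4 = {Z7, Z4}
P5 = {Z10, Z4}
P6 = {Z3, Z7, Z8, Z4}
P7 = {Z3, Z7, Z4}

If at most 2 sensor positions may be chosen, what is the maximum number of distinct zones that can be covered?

6

Choosing P1, P2 covers {Z3, Z7, Z6, Z5, Z8, Z4} — 6 zones.
No choice of 2 sensor positions does better; here Z10 is left uncovered.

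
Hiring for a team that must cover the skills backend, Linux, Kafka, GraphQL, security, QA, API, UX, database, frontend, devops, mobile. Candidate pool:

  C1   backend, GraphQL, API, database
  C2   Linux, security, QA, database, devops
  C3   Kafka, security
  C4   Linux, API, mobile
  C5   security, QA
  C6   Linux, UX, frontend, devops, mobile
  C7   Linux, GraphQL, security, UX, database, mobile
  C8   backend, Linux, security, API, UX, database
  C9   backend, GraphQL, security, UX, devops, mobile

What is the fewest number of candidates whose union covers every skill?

4

C1, C2, C3, C6 together cover {backend, Linux, Kafka, GraphQL, security, QA, API, UX, database, frontend, devops, mobile} — every skill.
No 3 of the 9 candidates cover everything (all 84 triples fall short), so 4 is minimum.
Greedy (largest uncovered first) would take C7, C1, C2, C3, C6 — 5 candidates — but 4 suffice.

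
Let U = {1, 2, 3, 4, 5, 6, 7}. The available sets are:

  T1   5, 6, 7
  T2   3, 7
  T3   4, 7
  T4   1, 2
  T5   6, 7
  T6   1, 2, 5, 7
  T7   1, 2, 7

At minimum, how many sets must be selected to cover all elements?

T1, T2, T3, T4 together cover {1, 2, 3, 4, 5, 6, 7} — every element.
No 3 of the 7 sets cover everything (all 35 triples fall short), so 4 is minimum.

4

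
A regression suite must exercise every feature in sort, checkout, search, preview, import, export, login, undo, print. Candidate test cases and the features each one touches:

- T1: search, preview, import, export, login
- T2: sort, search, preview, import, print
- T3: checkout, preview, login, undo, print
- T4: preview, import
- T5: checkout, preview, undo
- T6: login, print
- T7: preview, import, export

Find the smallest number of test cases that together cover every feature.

3

T1, T2, T3 together cover {sort, checkout, search, preview, import, export, login, undo, print} — every feature.
No 2 of the 7 test cases cover everything (all 21 pairs fall short), so 3 is minimum.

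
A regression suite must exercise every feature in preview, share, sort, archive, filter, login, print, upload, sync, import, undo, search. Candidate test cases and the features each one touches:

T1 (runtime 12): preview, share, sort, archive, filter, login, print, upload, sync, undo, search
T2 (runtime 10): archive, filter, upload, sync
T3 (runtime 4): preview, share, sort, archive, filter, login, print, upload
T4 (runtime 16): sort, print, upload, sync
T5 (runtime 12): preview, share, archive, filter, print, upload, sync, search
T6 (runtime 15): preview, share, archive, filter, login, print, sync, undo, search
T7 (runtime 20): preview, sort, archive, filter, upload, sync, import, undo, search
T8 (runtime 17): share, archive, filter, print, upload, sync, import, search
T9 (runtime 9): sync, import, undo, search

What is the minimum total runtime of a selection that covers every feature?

T3, T9 cover every feature at runtime 4 + 9 = 13.
Any cover uses at least 2 test cases; among all covering selections none totals below 13.

13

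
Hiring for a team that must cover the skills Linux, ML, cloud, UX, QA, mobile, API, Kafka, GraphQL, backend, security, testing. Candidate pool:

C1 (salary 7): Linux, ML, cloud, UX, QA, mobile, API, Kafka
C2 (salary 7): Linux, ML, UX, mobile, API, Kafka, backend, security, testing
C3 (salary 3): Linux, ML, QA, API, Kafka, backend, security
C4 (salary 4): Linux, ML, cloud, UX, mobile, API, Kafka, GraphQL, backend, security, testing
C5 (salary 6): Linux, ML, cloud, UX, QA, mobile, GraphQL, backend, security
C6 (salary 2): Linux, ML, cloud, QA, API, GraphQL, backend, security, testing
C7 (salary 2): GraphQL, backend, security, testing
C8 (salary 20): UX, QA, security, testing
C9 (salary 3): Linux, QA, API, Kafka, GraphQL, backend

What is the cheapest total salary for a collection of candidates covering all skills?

C4, C6 cover every skill at salary 4 + 2 = 6.
Any cover uses at least 2 candidates; among all covering selections none totals below 6.

6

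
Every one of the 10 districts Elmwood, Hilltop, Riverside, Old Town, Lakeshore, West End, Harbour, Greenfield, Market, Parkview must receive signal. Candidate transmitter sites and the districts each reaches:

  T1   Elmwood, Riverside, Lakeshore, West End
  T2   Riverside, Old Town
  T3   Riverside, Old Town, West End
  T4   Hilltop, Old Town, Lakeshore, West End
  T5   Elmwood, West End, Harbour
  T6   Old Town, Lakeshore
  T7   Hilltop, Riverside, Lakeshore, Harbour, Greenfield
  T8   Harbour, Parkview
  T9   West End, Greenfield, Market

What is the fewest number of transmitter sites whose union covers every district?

4

T1, T4, T8, T9 together cover {Elmwood, Hilltop, Riverside, Old Town, Lakeshore, West End, Harbour, Greenfield, Market, Parkview} — every district.
No 3 of the 9 transmitter sites cover everything (all 84 triples fall short), so 4 is minimum.
Greedy (largest uncovered first) would take T7, T1, T2, T8, T9 — 5 transmitter sites — but 4 suffice.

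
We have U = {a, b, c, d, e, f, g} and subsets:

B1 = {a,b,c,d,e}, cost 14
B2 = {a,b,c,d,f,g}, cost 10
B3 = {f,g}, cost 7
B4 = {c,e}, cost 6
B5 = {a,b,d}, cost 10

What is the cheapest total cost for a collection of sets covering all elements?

16

B2, B4 cover every element at cost 10 + 6 = 16.
Any cover uses at least 2 sets; among all covering selections none totals below 16.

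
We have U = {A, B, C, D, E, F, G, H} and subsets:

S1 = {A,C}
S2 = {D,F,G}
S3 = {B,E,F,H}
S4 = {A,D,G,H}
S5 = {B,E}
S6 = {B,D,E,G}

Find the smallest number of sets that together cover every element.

S1, S2, S3 together cover {A, B, C, D, E, F, G, H} — every element.
No 2 of the 6 sets cover everything (all 15 pairs fall short), so 3 is minimum.

3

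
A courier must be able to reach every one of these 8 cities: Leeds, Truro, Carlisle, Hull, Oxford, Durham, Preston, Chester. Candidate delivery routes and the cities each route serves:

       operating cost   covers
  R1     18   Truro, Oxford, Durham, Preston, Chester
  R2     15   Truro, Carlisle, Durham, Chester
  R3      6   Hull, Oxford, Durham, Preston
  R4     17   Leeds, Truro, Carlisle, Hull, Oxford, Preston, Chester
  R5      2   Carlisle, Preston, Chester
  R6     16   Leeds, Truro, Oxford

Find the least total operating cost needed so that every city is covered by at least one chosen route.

23

R3, R4 cover every city at operating cost 6 + 17 = 23.
Any cover uses at least 2 routes; among all covering selections none totals below 23.
Greedy by coverage-per-operating cost would pick R5, R3, R6 for 24 — worse than the optimum 23.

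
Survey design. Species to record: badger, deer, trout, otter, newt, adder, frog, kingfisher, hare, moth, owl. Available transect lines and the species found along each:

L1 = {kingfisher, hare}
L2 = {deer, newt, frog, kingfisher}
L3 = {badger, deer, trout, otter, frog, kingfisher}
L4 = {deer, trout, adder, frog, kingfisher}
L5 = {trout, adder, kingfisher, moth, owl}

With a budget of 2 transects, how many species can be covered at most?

9

Choosing L3, L5 covers {badger, deer, trout, otter, adder, frog, kingfisher, moth, owl} — 9 species.
No choice of 2 transects does better; here newt, hare are left uncovered.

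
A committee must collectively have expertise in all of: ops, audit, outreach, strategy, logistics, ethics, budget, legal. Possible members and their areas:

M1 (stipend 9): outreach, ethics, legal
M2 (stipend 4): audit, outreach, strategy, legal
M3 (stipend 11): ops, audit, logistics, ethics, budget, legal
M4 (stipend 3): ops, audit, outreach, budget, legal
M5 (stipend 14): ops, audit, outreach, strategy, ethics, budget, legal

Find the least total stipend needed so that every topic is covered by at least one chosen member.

M2, M3 cover every topic at stipend 4 + 11 = 15.
Any cover uses at least 2 members; among all covering selections none totals below 15.

15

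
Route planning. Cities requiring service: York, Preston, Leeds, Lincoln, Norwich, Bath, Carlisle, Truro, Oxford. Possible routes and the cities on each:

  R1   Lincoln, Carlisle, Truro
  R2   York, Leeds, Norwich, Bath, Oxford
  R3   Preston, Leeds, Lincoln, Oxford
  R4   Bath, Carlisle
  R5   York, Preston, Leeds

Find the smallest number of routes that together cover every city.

3

R1, R2, R3 together cover {York, Preston, Leeds, Lincoln, Norwich, Bath, Carlisle, Truro, Oxford} — every city.
No 2 of the 5 routes cover everything (all 10 pairs fall short), so 3 is minimum.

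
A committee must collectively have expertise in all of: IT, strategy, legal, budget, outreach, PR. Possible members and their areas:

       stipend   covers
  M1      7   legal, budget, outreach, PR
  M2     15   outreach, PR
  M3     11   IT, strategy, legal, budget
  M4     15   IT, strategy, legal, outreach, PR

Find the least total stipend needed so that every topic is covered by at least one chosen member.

18

M1, M3 cover every topic at stipend 7 + 11 = 18.
Any cover uses at least 2 members; among all covering selections none totals below 18.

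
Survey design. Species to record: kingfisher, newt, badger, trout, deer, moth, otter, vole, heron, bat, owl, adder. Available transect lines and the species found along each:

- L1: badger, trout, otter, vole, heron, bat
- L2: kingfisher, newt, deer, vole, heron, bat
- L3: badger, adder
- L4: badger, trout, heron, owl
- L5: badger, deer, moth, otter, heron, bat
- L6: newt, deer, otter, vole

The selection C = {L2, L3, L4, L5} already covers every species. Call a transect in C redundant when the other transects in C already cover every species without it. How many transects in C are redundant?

0

Drop L2: kingfisher, newt, vole uncovered — not redundant.
Drop L3: adder uncovered — not redundant.
Drop L4: trout, owl uncovered — not redundant.
Drop L5: moth, otter uncovered — not redundant.
None of the transects in C is redundant.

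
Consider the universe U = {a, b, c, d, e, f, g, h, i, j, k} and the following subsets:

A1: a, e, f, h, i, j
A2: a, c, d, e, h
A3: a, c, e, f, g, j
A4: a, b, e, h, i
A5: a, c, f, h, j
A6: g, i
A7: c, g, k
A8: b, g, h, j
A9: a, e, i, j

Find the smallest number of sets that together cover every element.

A1, A2, A4, A7 together cover {a, b, c, d, e, f, g, h, i, j, k} — every element.
No 3 of the 9 sets cover everything (all 84 triples fall short), so 4 is minimum.

4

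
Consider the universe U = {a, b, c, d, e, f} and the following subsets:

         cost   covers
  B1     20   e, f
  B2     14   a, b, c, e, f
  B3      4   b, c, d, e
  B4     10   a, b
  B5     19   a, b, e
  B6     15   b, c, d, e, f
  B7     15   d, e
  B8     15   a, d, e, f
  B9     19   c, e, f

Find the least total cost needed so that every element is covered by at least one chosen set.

18

B2, B3 cover every element at cost 14 + 4 = 18.
Any cover uses at least 2 sets; among all covering selections none totals below 18.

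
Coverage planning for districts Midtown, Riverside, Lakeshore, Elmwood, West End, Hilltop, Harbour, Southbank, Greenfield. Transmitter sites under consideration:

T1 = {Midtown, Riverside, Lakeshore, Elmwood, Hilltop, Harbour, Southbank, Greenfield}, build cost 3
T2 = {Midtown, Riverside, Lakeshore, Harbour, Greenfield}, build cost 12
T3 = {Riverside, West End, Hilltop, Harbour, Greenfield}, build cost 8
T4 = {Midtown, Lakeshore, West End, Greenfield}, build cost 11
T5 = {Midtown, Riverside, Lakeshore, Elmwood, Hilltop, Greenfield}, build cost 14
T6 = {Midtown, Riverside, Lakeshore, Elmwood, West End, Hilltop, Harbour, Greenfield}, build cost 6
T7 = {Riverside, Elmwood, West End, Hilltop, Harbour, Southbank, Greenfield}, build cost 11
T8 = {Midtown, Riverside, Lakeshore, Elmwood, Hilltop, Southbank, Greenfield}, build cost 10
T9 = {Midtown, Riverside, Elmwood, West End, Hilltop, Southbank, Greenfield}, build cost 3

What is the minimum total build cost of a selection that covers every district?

T1, T9 cover every district at build cost 3 + 3 = 6.
Any cover uses at least 2 transmitter sites; among all covering selections none totals below 6.

6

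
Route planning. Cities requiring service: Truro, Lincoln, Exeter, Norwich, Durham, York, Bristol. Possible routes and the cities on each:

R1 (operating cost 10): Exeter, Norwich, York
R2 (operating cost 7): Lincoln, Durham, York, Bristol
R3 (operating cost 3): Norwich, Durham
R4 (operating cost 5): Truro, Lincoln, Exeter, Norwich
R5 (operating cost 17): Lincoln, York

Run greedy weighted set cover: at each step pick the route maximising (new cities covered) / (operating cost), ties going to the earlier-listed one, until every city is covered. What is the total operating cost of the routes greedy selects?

12

Pick 1: R4 adds 4 new (Truro, Lincoln, Exeter, Norwich) at operating cost 5 (ratio 4/5).
Pick 2: R2 adds 3 new (Durham, York, Bristol) at operating cost 7 (ratio 3/7).
Greedy total operating cost: 5 + 7 = 12.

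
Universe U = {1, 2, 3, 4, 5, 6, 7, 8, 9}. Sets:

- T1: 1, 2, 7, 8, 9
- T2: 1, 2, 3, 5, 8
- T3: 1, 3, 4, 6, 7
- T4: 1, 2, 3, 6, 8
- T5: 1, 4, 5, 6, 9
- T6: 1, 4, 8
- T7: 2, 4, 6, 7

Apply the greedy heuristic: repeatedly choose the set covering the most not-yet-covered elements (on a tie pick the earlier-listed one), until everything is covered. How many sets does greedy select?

3

Pick 1: T1 covers 5 new elements (1, 2, 7, 8, 9).
Pick 2: T3 covers 3 new elements (3, 4, 6).
Pick 3: T2 covers 1 new elements (5).
Greedy uses 3 sets.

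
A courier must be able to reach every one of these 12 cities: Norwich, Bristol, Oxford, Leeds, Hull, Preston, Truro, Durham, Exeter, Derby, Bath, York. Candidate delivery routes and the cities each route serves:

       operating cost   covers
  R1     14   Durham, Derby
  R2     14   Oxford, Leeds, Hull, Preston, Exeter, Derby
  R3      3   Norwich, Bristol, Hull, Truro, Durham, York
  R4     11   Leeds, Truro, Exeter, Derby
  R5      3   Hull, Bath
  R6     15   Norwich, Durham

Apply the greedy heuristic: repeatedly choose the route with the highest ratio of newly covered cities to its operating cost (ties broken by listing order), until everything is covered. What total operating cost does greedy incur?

Pick 1: R3 adds 6 new (Norwich, Bristol, Hull, Truro, Durham, York) at operating cost 3 (ratio 6/3).
Pick 2: R2 adds 5 new (Oxford, Leeds, Preston, Exeter, Derby) at operating cost 14 (ratio 5/14).
Pick 3: R5 adds 1 new (Bath) at operating cost 3 (ratio 1/3).
Greedy total operating cost: 3 + 14 + 3 = 20.

20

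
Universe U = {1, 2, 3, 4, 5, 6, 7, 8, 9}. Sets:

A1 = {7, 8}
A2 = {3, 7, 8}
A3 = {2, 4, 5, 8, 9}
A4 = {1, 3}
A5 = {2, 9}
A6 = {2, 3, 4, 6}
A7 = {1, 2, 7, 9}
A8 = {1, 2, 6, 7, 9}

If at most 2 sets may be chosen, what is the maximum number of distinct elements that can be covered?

Choosing A3, A8 covers {1, 2, 4, 5, 6, 7, 8, 9} — 8 elements.
No choice of 2 sets does better; here 3 is left uncovered.

8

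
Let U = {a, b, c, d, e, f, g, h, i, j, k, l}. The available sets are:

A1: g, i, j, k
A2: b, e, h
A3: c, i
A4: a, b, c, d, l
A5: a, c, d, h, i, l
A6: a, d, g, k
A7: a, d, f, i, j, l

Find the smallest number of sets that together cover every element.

A1, A2, A3, A7 together cover {a, b, c, d, e, f, g, h, i, j, k, l} — every element.
No 3 of the 7 sets cover everything (all 35 triples fall short), so 4 is minimum.

4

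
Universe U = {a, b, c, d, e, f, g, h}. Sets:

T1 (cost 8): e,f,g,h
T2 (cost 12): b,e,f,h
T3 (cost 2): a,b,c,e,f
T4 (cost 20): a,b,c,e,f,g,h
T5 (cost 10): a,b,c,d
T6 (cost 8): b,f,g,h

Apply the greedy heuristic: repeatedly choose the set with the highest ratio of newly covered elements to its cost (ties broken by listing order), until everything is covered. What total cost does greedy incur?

Pick 1: T3 adds 5 new (a, b, c, e, f) at cost 2 (ratio 5/2).
Pick 2: T1 adds 2 new (g, h) at cost 8 (ratio 2/8).
Pick 3: T5 adds 1 new (d) at cost 10 (ratio 1/10).
Greedy total cost: 2 + 8 + 10 = 20. (The true optimum is 18, so greedy overshoots here.)

20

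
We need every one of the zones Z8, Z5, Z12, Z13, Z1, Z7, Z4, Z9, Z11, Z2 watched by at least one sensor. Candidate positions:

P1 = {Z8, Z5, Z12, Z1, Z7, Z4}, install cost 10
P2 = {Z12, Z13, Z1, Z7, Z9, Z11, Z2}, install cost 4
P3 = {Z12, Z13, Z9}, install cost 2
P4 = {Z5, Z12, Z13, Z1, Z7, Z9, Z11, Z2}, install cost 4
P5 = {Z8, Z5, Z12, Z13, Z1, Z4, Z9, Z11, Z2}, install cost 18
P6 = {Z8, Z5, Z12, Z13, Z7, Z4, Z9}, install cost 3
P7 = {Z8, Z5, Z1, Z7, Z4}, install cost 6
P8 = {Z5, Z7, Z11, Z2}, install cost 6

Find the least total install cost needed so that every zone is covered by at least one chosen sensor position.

7

P2, P6 cover every zone at install cost 4 + 3 = 7.
Any cover uses at least 2 sensor positions; among all covering selections none totals below 7.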